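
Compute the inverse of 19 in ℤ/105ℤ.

94

gcd(105, 19) = 1.
By Bézout, 19*(-11) + 105*(2) = 1.
So 19*-11 ≡ 1 (mod 105), and -11 mod 105 = 94.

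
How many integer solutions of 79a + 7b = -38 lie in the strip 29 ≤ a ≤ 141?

16

gcd(79, 7) = 1  (79 = 11·7 + 2, 7 = 3·2 + 1, 2 = 2·1).
Back-substituting, 79·(-3) + 7·(34) = 1.
Scale by -38: particular solution (114, -1292); reduce a mod 7: (2, -28).
General solution: a = 2 + 7t, b = -28 - 79t for integer t.
29 ≤ 2 + 7t ≤ 141 gives t ∈ [4, 19], which is 16 values.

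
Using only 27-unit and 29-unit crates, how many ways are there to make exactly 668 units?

Need nonnegative integers with 27j + 29k = 668.
gcd(27, 29) = 1, and 27·(14) + 29·(-13) = 1.
So (j₀, k₀) = (9352, -8684); general j = 9352 + 29t, k = -8684 - 27t.
j ≥ 0 ⇒ t ≥ -322; k ≥ 0 ⇒ t ≤ -322. That's 1 value of t.

1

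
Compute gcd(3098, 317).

gcd(3098, 317) = 1  (3098 = 9·317 + 245, 317 = 1·245 + 72, 245 = 3·72 + 29, 72 = 2·29 + 14, 29 = 2·14 + 1, 14 = 14·1).

1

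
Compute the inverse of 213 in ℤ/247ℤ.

138

gcd(247, 213):
  247 = 1·213 + 34
  213 = 6·34 + 9
  34 = 3·9 + 7
  9 = 1·7 + 2
  7 = 3·2 + 1
  2 = 2·1
so gcd(247, 213) = 1.
Back-substitute for Bézout coefficients:
  1 = 7 - 3·2
  ... = 213·(-109) + 247·(94)
So 213·-109 ≡ 1 (mod 247), and -109 mod 247 = 138.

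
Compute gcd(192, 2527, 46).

gcd(2527, 192) = 1.
gcd(1, 46) = 1.

1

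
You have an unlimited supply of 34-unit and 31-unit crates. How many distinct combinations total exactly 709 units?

Need nonnegative integers with 34j + 31k = 709.
gcd(34, 31) = 1, and 34·(-10) + 31·(11) = 1.
So (j₀, k₀) = (-7090, 7799); general j = -7090 + 31t, k = 7799 - 34t.
j ≥ 0 ⇒ t ≥ 229; k ≥ 0 ⇒ t ≤ 229. That's 1 value of t.

1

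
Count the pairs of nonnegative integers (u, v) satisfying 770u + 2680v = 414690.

2

gcd(2680, 770) = 10  (2680 = 3×770 + 370, 770 = 2×370 + 30, 370 = 12×30 + 10, 30 = 3×10).
Back-substituting, 770×(-87) + 2680×(25) = 10.
Scale by 41469: one solution is (-3607803, 1036725). Reduce u mod 268: (13, 151).
General: u = 13 + 268t, v = 151 - 77t.
u ≥ 0 ⇒ t ≥ 0; v ≥ 0 ⇒ t ≤ 1. So t ∈ [0, 1]: 2 solutions.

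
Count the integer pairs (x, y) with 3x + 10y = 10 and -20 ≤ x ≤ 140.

17

gcd(10, 3) = 1.
By Bézout, 3×(-3) + 10×(1) = 1.
Particular solution: (0, 1).
General solution: x = 0 + 10t, y = 1 - 3t for integer t.
-20 ≤ 0 + 10t ≤ 140 gives t ∈ [-2, 14], which is 17 values.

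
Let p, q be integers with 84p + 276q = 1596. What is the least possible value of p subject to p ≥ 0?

gcd(276, 84) = 12.
12 divides 1596, so solutions exist.
By Bézout, 84·(10) + 276·(-3) = 12.
Scale by 1596/12 = 133: (p₀, q₀) = (1330, -399).
General solution: p = 1330 + 23t, q = -399 - 7t for integer t.
p ≥ 0: smallest is 1330 mod 23 = 19 (at t = -57), with q = 0.

19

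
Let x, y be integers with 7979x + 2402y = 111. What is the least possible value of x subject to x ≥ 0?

951

gcd(7979, 2402) = 1  (7979 = 3*2402 + 773, 2402 = 3*773 + 83, 773 = 9*83 + 26, 83 = 3*26 + 5, 26 = 5*5 + 1, 5 = 5*1).
1 divides 111, so solutions exist.
Back-substituting, 7979*(463) + 2402*(-1538) = 1.
Scale by 111/1 = 111: (x₀, y₀) = (51393, -170718).
General solution: x = 51393 + 2402t, y = -170718 - 7979t for integer t.
x ≥ 0: smallest is 51393 mod 2402 = 951 (at t = -21), with y = -3159.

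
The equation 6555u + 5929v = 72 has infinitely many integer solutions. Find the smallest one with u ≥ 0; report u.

gcd(6555, 5929) = 1  (6555 = 1×5929 + 626, 5929 = 9×626 + 295, 626 = 2×295 + 36, 295 = 8×36 + 7, 36 = 5×7 + 1, 7 = 7×1).
1 divides 72, so solutions exist.
Back-substituting, 6555×(824) + 5929×(-911) = 1.
Scale by 72/1 = 72: (u₀, v₀) = (59328, -65592).
General solution: u = 59328 + 5929t, v = -65592 - 6555t for integer t.
u ≥ 0: smallest is 59328 mod 5929 = 38 (at t = -10), with v = -42.

38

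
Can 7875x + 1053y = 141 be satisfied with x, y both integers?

gcd(7875, 1053) = 9  (7875 = 7*1053 + 504, 1053 = 2*504 + 45, 504 = 11*45 + 9, 45 = 5*9).
9 does not divide 141 (remainder 6), so no integer solutions.

no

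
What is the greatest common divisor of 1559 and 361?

gcd(1559, 361):
  1559 = 4*361 + 115
  361 = 3*115 + 16
  115 = 7*16 + 3
  16 = 5*3 + 1
  3 = 3*1
so gcd(1559, 361) = 1.

1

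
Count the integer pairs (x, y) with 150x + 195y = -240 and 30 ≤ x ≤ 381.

27

gcd(195, 150) = 15  (195 = 1·150 + 45, 150 = 3·45 + 15, 45 = 3·15).
Back-substituting, 150·(4) + 195·(-3) = 15.
Scale by -16: particular solution (-64, 48); reduce x mod 13: (1, -2).
General solution: x = 1 + 13t, y = -2 - 10t for integer t.
30 ≤ 1 + 13t ≤ 381 gives t ∈ [3, 29], which is 27 values.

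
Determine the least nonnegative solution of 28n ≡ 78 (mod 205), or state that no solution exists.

gcd(205, 28) = 1.
1 divides 78, so solutions exist.
By Bézout, 28×(22) + 205×(-3) = 1.
So 28×(22) ≡ 1 (mod 205); multiply by 78: n ≡ 1716 (mod 205).
Smallest nonnegative: n = 1716 mod 205 = 76.

76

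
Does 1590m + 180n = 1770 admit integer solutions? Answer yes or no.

gcd(1590, 180) = 30  (1590 = 8×180 + 150, 180 = 1×150 + 30, 150 = 5×30).
30 divides 1770, so integer solutions exist.

yes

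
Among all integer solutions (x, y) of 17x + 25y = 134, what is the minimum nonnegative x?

gcd(25, 17):
  25 = 1·17 + 8
  17 = 2·8 + 1
  8 = 8·1
so gcd(25, 17) = 1.
1 divides 134, so solutions exist.
Back-substitute for Bézout coefficients:
  1 = 17 - 2·8
  ... = 17·(3) + 25·(-2)
Scale by 134/1 = 134: (x₀, y₀) = (402, -268).
General solution: x = 402 + 25t, y = -268 - 17t for integer t.
x ≥ 0: smallest is 402 mod 25 = 2 (at t = -16), with y = 4.

2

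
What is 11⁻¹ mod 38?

7

gcd(38, 11) = 1  (38 = 3×11 + 5, 11 = 2×5 + 1, 5 = 5×1).
Back-substituting, 11×(7) + 38×(-2) = 1.
So 11×7 ≡ 1 (mod 38), and 7 mod 38 = 7.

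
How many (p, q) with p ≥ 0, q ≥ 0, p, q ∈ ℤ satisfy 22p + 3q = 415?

gcd(22, 3) = 1.
By Bézout, 22*(1) + 3*(-7) = 1.
One solution: (1, 131).
General: p = 1 + 3t, q = 131 - 22t.
p ≥ 0 ⇒ t ≥ 0; q ≥ 0 ⇒ t ≤ 5. So t ∈ [0, 5]: 6 solutions.

6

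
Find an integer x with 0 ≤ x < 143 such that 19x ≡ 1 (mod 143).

128

gcd(143, 19):
  143 = 7*19 + 10
  19 = 1*10 + 9
  10 = 1*9 + 1
  9 = 9*1
so gcd(143, 19) = 1.
Back-substitute for Bézout coefficients:
  1 = 10 - 1*9
  ... = 19*(-15) + 143*(2)
So 19*-15 ≡ 1 (mod 143), and -15 mod 143 = 128.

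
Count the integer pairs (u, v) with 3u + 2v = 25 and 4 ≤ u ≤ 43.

gcd(3, 2) = 1  (3 = 1·2 + 1, 2 = 2·1).
Back-substituting, 3·(1) + 2·(-1) = 1.
Scale by 25: particular solution (25, -25); reduce u mod 2: (1, 11).
General solution: u = 1 + 2t, v = 11 - 3t for integer t.
4 ≤ 1 + 2t ≤ 43 gives t ∈ [2, 21], which is 20 values.

20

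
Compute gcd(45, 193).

1

gcd(193, 45):
  193 = 4*45 + 13
  45 = 3*13 + 6
  13 = 2*6 + 1
  6 = 6*1
so gcd(193, 45) = 1.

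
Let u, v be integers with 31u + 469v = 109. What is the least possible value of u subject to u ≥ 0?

412

gcd(469, 31) = 1.
1 divides 109, so solutions exist.
By Bézout, 31*(-121) + 469*(8) = 1.
Scale by 109/1 = 109: (u₀, v₀) = (-13189, 872).
General solution: u = -13189 + 469t, v = 872 - 31t for integer t.
u ≥ 0: smallest is -13189 mod 469 = 412 (at t = 29), with v = -27.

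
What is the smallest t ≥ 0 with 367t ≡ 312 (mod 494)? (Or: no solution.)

gcd(494, 367):
  494 = 1·367 + 127
  367 = 2·127 + 113
  127 = 1·113 + 14
  113 = 8·14 + 1
  14 = 14·1
so gcd(494, 367) = 1.
1 divides 312, so solutions exist.
Back-substitute for Bézout coefficients:
  1 = 113 - 8·14
  ... = 367·(35) + 494·(-26)
So 367·(35) ≡ 1 (mod 494); multiply by 312: t ≡ 10920 (mod 494).
Smallest nonnegative: t = 10920 mod 494 = 52.

52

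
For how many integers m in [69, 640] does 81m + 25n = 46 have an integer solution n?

gcd(81, 25):
  81 = 3·25 + 6
  25 = 4·6 + 1
  6 = 6·1
so gcd(81, 25) = 1.
Back-substitute for Bézout coefficients:
  1 = 25 - 4·6
  ... = 81·(-4) + 25·(13)
Scale by 46: particular solution (-184, 598); reduce m mod 25: (16, -50).
General solution: m = 16 + 25t, n = -50 - 81t for integer t.
69 ≤ 16 + 25t ≤ 640 gives t ∈ [3, 24], which is 22 values.

22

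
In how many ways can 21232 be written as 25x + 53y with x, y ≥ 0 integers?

16

gcd(53, 25) = 1  (53 = 2*25 + 3, 25 = 8*3 + 1, 3 = 3*1).
Back-substituting, 25*(17) + 53*(-8) = 1.
Scale by 21232: one solution is (360944, -169856). Reduce x mod 53: (14, 394).
General: x = 14 + 53t, y = 394 - 25t.
x ≥ 0 ⇒ t ≥ 0; y ≥ 0 ⇒ t ≤ 15. So t ∈ [0, 15]: 16 solutions.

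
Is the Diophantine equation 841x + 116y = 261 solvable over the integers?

yes

gcd(841, 116) = 29  (841 = 7·116 + 29, 116 = 4·29).
29 divides 261, so integer solutions exist.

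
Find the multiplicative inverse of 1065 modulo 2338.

281

gcd(2338, 1065) = 1.
By Bézout, 1065×(281) + 2338×(-128) = 1.
So 1065×281 ≡ 1 (mod 2338), and 281 mod 2338 = 281.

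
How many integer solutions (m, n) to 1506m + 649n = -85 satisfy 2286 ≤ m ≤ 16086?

21

gcd(1506, 649):
  1506 = 2×649 + 208
  649 = 3×208 + 25
  208 = 8×25 + 8
  25 = 3×8 + 1
  8 = 8×1
so gcd(1506, 649) = 1.
Back-substitute for Bézout coefficients:
  1 = 25 - 3×8
  ... = 1506×(-78) + 649×(181)
Scale by -85: particular solution (6630, -15385); reduce m mod 649: (140, -325).
General solution: m = 140 + 649t, n = -325 - 1506t for integer t.
2286 ≤ 140 + 649t ≤ 16086 gives t ∈ [4, 24], which is 21 values.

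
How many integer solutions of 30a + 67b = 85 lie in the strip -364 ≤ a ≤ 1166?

23

gcd(67, 30):
  67 = 2·30 + 7
  30 = 4·7 + 2
  7 = 3·2 + 1
  2 = 2·1
so gcd(67, 30) = 1.
Back-substitute for Bézout coefficients:
  1 = 7 - 3·2
  ... = 30·(-29) + 67·(13)
Scale by 85: particular solution (-2465, 1105); reduce a mod 67: (14, -5).
General solution: a = 14 + 67t, b = -5 - 30t for integer t.
-364 ≤ 14 + 67t ≤ 1166 gives t ∈ [-5, 17], which is 23 values.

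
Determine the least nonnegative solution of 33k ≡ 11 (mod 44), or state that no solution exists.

3

gcd(44, 33) = 11.
11 divides 11, so solutions exist.
By Bézout, 33·(-1) + 44·(1) = 11.
So 33·(-1) ≡ 11 (mod 44); multiply by 1: k ≡ -1 (mod 4).
Smallest nonnegative: k = -1 mod 4 = 3.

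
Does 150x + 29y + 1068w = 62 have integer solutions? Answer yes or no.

yes

gcd(150, 29):
  150 = 5×29 + 5
  29 = 5×5 + 4
  5 = 1×4 + 1
  4 = 4×1
so gcd(150, 29) = 1.
gcd(1, 1068) = 1.
1 divides 62, so integer solutions exist.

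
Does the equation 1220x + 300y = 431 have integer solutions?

gcd(1220, 300):
  1220 = 4·300 + 20
  300 = 15·20
so gcd(1220, 300) = 20.
20 does not divide 431 (remainder 11), so no integer solutions.

no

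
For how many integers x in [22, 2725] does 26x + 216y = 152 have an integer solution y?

25

gcd(216, 26) = 2  (216 = 8*26 + 8, 26 = 3*8 + 2, 8 = 4*2).
Back-substituting, 26*(25) + 216*(-3) = 2.
Scale by 76: particular solution (1900, -228); reduce x mod 108: (64, -7).
General solution: x = 64 + 108t, y = -7 - 13t for integer t.
22 ≤ 64 + 108t ≤ 2725 gives t ∈ [0, 24], which is 25 values.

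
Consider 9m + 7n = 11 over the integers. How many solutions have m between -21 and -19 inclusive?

gcd(9, 7):
  9 = 1×7 + 2
  7 = 3×2 + 1
  2 = 2×1
so gcd(9, 7) = 1.
Back-substitute for Bézout coefficients:
  1 = 7 - 3×2
  ... = 9×(-3) + 7×(4)
Scale by 11: particular solution (-33, 44); reduce m mod 7: (2, -1).
General solution: m = 2 + 7t, n = -1 - 9t for integer t.
-21 ≤ 2 + 7t ≤ -19 gives t ∈ [-3, -3], which is 1 value.

1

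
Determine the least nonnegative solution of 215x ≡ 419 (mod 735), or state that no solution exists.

gcd(735, 215):
  735 = 3*215 + 90
  215 = 2*90 + 35
  90 = 2*35 + 20
  35 = 1*20 + 15
  20 = 1*15 + 5
  15 = 3*5
so gcd(735, 215) = 5.
5 does not divide 419, so the congruence has no solution.

no solution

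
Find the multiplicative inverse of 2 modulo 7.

gcd(7, 2):
  7 = 3×2 + 1
  2 = 2×1
so gcd(7, 2) = 1.
Back-substitute for Bézout coefficients:
  1 = 7 - 3×2
  ... = 2×(-3) + 7×(1)
So 2×-3 ≡ 1 (mod 7), and -3 mod 7 = 4.

4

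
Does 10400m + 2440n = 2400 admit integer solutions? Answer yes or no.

yes

gcd(10400, 2440):
  10400 = 4×2440 + 640
  2440 = 3×640 + 520
  640 = 1×520 + 120
  520 = 4×120 + 40
  120 = 3×40
so gcd(10400, 2440) = 40.
40 divides 2400, so integer solutions exist.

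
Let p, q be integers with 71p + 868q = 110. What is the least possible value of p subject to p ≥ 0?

26

gcd(868, 71) = 1  (868 = 12×71 + 16, 71 = 4×16 + 7, 16 = 2×7 + 2, 7 = 3×2 + 1, 2 = 2×1).
1 divides 110, so solutions exist.
Back-substituting, 71×(379) + 868×(-31) = 1.
Scale by 110/1 = 110: (p₀, q₀) = (41690, -3410).
General solution: p = 41690 + 868t, q = -3410 - 71t for integer t.
p ≥ 0: smallest is 41690 mod 868 = 26 (at t = -48), with q = -2.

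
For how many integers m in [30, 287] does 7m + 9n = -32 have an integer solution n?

29

gcd(9, 7) = 1.
By Bézout, 7×(4) + 9×(-3) = 1.
Particular solution: (7, -9).
General solution: m = 7 + 9t, n = -9 - 7t for integer t.
30 ≤ 7 + 9t ≤ 287 gives t ∈ [3, 31], which is 29 values.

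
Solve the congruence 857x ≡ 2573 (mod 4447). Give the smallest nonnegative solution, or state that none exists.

2748

gcd(4447, 857) = 1  (4447 = 5*857 + 162, 857 = 5*162 + 47, 162 = 3*47 + 21, 47 = 2*21 + 5, 21 = 4*5 + 1, 5 = 5*1).
1 divides 2573, so solutions exist.
Back-substituting, 857*(-851) + 4447*(164) = 1.
So 857*(-851) ≡ 1 (mod 4447); multiply by 2573: x ≡ -2189623 (mod 4447).
Smallest nonnegative: x = -2189623 mod 4447 = 2748.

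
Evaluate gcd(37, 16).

gcd(37, 16):
  37 = 2·16 + 5
  16 = 3·5 + 1
  5 = 5·1
so gcd(37, 16) = 1.

1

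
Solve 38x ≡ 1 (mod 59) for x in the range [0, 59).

14

gcd(59, 38):
  59 = 1*38 + 21
  38 = 1*21 + 17
  21 = 1*17 + 4
  17 = 4*4 + 1
  4 = 4*1
so gcd(59, 38) = 1.
Back-substitute for Bézout coefficients:
  1 = 17 - 4*4
  ... = 38*(14) + 59*(-9)
So 38*14 ≡ 1 (mod 59), and 14 mod 59 = 14.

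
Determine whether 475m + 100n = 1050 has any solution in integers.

gcd(475, 100) = 25  (475 = 4·100 + 75, 100 = 1·75 + 25, 75 = 3·25).
25 divides 1050, so integer solutions exist.

yes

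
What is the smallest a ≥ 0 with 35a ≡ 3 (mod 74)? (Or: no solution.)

gcd(74, 35):
  74 = 2*35 + 4
  35 = 8*4 + 3
  4 = 1*3 + 1
  3 = 3*1
so gcd(74, 35) = 1.
1 divides 3, so solutions exist.
Back-substitute for Bézout coefficients:
  1 = 4 - 1*3
  ... = 35*(-19) + 74*(9)
So 35*(-19) ≡ 1 (mod 74); multiply by 3: a ≡ -57 (mod 74).
Smallest nonnegative: a = -57 mod 74 = 17.

17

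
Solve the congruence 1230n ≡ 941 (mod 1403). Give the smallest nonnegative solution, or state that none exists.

27

gcd(1403, 1230) = 1  (1403 = 1×1230 + 173, 1230 = 7×173 + 19, 173 = 9×19 + 2, 19 = 9×2 + 1, 2 = 2×1).
1 divides 941, so solutions exist.
Back-substituting, 1230×(665) + 1403×(-583) = 1.
So 1230×(665) ≡ 1 (mod 1403); multiply by 941: n ≡ 625765 (mod 1403).
Smallest nonnegative: n = 625765 mod 1403 = 27.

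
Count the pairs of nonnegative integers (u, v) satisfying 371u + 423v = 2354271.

gcd(423, 371) = 1  (423 = 1*371 + 52, 371 = 7*52 + 7, 52 = 7*7 + 3, 7 = 2*3 + 1, 3 = 3*1).
Back-substituting, 371*(122) + 423*(-107) = 1.
Scale by 2354271: one solution is (287221062, -251906997). Reduce u mod 423: (255, 5342).
General: u = 255 + 423t, v = 5342 - 371t.
u ≥ 0 ⇒ t ≥ 0; v ≥ 0 ⇒ t ≤ 14. So t ∈ [0, 14]: 15 solutions.

15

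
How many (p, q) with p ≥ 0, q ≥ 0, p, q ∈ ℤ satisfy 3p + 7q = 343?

17

gcd(7, 3) = 1  (7 = 2*3 + 1, 3 = 3*1).
Back-substituting, 3*(-2) + 7*(1) = 1.
Scale by 343: one solution is (-686, 343). Reduce p mod 7: (0, 49).
General: p = 0 + 7t, q = 49 - 3t.
p ≥ 0 ⇒ t ≥ 0; q ≥ 0 ⇒ t ≤ 16. So t ∈ [0, 16]: 17 solutions.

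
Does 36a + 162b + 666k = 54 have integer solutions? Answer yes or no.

yes

gcd(162, 36) = 18  (162 = 4*36 + 18, 36 = 2*18).
gcd(18, 666) = 18.
18 divides 54, so integer solutions exist.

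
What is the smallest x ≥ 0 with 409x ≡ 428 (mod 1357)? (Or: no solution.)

11

gcd(1357, 409) = 1  (1357 = 3·409 + 130, 409 = 3·130 + 19, 130 = 6·19 + 16, 19 = 1·16 + 3, 16 = 5·3 + 1, 3 = 3·1).
1 divides 428, so solutions exist.
Back-substituting, 409·(-428) + 1357·(129) = 1.
So 409·(-428) ≡ 1 (mod 1357); multiply by 428: x ≡ -183184 (mod 1357).
Smallest nonnegative: x = -183184 mod 1357 = 11.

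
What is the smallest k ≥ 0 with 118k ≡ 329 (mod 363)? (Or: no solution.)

92

gcd(363, 118) = 1.
1 divides 329, so solutions exist.
By Bézout, 118·(40) + 363·(-13) = 1.
So 118·(40) ≡ 1 (mod 363); multiply by 329: k ≡ 13160 (mod 363).
Smallest nonnegative: k = 13160 mod 363 = 92.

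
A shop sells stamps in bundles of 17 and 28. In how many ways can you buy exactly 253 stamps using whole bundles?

1

Need nonnegative integers with 17j + 28k = 253.
gcd(17, 28) = 1, and 17·(5) + 28·(-3) = 1.
So (j₀, k₀) = (1265, -759); general j = 1265 + 28t, k = -759 - 17t.
j ≥ 0 ⇒ t ≥ -45; k ≥ 0 ⇒ t ≤ -45. That's 1 value of t.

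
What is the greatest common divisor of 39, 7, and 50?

1

gcd(39, 7) = 1  (39 = 5×7 + 4, 7 = 1×4 + 3, 4 = 1×3 + 1, 3 = 3×1).
gcd(1, 50) = 1.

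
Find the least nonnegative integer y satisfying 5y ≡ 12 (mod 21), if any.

15

gcd(21, 5) = 1  (21 = 4*5 + 1, 5 = 5*1).
1 divides 12, so solutions exist.
Back-substituting, 5*(-4) + 21*(1) = 1.
So 5*(-4) ≡ 1 (mod 21); multiply by 12: y ≡ -48 (mod 21).
Smallest nonnegative: y = -48 mod 21 = 15.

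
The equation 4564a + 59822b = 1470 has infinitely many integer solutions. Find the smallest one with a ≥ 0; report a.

gcd(59822, 4564) = 14.
14 divides 1470, so solutions exist.
By Bézout, 4564×(1953) + 59822×(-149) = 14.
Scale by 1470/14 = 105: (a₀, b₀) = (205065, -15645).
General solution: a = 205065 + 4273t, b = -15645 - 326t for integer t.
a ≥ 0: smallest is 205065 mod 4273 = 4234 (at t = -47), with b = -323.

4234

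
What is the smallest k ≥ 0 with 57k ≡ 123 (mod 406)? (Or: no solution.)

109

gcd(406, 57):
  406 = 7·57 + 7
  57 = 8·7 + 1
  7 = 7·1
so gcd(406, 57) = 1.
1 divides 123, so solutions exist.
Back-substitute for Bézout coefficients:
  1 = 57 - 8·7
  ... = 57·(57) + 406·(-8)
So 57·(57) ≡ 1 (mod 406); multiply by 123: k ≡ 7011 (mod 406).
Smallest nonnegative: k = 7011 mod 406 = 109.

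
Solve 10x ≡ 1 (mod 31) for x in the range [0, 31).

28

gcd(31, 10):
  31 = 3·10 + 1
  10 = 10·1
so gcd(31, 10) = 1.
Back-substitute for Bézout coefficients:
  1 = 31 - 3·10
  ... = 10·(-3) + 31·(1)
So 10·-3 ≡ 1 (mod 31), and -3 mod 31 = 28.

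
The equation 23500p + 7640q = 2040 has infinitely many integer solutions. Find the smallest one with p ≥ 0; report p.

gcd(23500, 7640):
  23500 = 3×7640 + 580
  7640 = 13×580 + 100
  580 = 5×100 + 80
  100 = 1×80 + 20
  80 = 4×20
so gcd(23500, 7640) = 20.
20 divides 2040, so solutions exist.
Back-substitute for Bézout coefficients:
  20 = 100 - 1×80
  ... = 23500×(-79) + 7640×(243)
Scale by 2040/20 = 102: (p₀, q₀) = (-8058, 24786).
General solution: p = -8058 + 382t, q = 24786 - 1175t for integer t.
p ≥ 0: smallest is -8058 mod 382 = 346 (at t = 22), with q = -1064.

346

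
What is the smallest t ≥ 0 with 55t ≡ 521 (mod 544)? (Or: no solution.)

415

gcd(544, 55) = 1.
1 divides 521, so solutions exist.
By Bézout, 55×(-89) + 544×(9) = 1.
So 55×(-89) ≡ 1 (mod 544); multiply by 521: t ≡ -46369 (mod 544).
Smallest nonnegative: t = -46369 mod 544 = 415.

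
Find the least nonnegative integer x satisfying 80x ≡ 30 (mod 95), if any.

gcd(95, 80):
  95 = 1·80 + 15
  80 = 5·15 + 5
  15 = 3·5
so gcd(95, 80) = 5.
5 divides 30, so solutions exist.
Back-substitute for Bézout coefficients:
  5 = 80 - 5·15
  ... = 80·(6) + 95·(-5)
So 80·(6) ≡ 5 (mod 95); multiply by 6: x ≡ 36 (mod 19).
Smallest nonnegative: x = 36 mod 19 = 17.

17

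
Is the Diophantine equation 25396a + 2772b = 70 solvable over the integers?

gcd(25396, 2772) = 28  (25396 = 9*2772 + 448, 2772 = 6*448 + 84, 448 = 5*84 + 28, 84 = 3*28).
28 does not divide 70 (remainder 14), so no integer solutions.

no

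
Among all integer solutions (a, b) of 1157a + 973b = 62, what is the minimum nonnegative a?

857

gcd(1157, 973) = 1  (1157 = 1×973 + 184, 973 = 5×184 + 53, 184 = 3×53 + 25, 53 = 2×25 + 3, 25 = 8×3 + 1, 3 = 3×1).
1 divides 62, so solutions exist.
Back-substituting, 1157×(312) + 973×(-371) = 1.
Scale by 62/1 = 62: (a₀, b₀) = (19344, -23002).
General solution: a = 19344 + 973t, b = -23002 - 1157t for integer t.
a ≥ 0: smallest is 19344 mod 973 = 857 (at t = -19), with b = -1019.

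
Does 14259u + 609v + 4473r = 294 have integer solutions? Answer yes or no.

yes

gcd(14259, 609) = 21  (14259 = 23*609 + 252, 609 = 2*252 + 105, 252 = 2*105 + 42, 105 = 2*42 + 21, 42 = 2*21).
gcd(21, 4473) = 21.
21 divides 294, so integer solutions exist.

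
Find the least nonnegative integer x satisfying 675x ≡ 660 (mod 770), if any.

gcd(770, 675) = 5  (770 = 1×675 + 95, 675 = 7×95 + 10, 95 = 9×10 + 5, 10 = 2×5).
5 divides 660, so solutions exist.
Back-substituting, 675×(-73) + 770×(64) = 5.
So 675×(-73) ≡ 5 (mod 770); multiply by 132: x ≡ -9636 (mod 154).
Smallest nonnegative: x = -9636 mod 154 = 66.

66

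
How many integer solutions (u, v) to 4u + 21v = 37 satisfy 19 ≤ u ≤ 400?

18

gcd(21, 4) = 1  (21 = 5*4 + 1, 4 = 4*1).
Back-substituting, 4*(-5) + 21*(1) = 1.
Scale by 37: particular solution (-185, 37); reduce u mod 21: (4, 1).
General solution: u = 4 + 21t, v = 1 - 4t for integer t.
19 ≤ 4 + 21t ≤ 400 gives t ∈ [1, 18], which is 18 values.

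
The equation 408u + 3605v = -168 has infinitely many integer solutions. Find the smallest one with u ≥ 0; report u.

1484

gcd(3605, 408):
  3605 = 8×408 + 341
  408 = 1×341 + 67
  341 = 5×67 + 6
  67 = 11×6 + 1
  6 = 6×1
so gcd(3605, 408) = 1.
1 divides -168, so solutions exist.
Back-substitute for Bézout coefficients:
  1 = 67 - 11×6
  ... = 408×(592) + 3605×(-67)
Scale by -168/1 = -168: (u₀, v₀) = (-99456, 11256).
General solution: u = -99456 + 3605t, v = 11256 - 408t for integer t.
u ≥ 0: smallest is -99456 mod 3605 = 1484 (at t = 28), with v = -168.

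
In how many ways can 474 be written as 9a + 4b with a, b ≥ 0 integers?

gcd(9, 4):
  9 = 2×4 + 1
  4 = 4×1
so gcd(9, 4) = 1.
Back-substitute for Bézout coefficients:
  1 = 9 - 2×4
  ... = 9×(1) + 4×(-2)
Scale by 474: one solution is (474, -948). Reduce a mod 4: (2, 114).
General: a = 2 + 4t, b = 114 - 9t.
a ≥ 0 ⇒ t ≥ 0; b ≥ 0 ⇒ t ≤ 12. So t ∈ [0, 12]: 13 solutions.

13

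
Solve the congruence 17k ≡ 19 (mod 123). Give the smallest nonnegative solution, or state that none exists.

59

gcd(123, 17) = 1  (123 = 7*17 + 4, 17 = 4*4 + 1, 4 = 4*1).
1 divides 19, so solutions exist.
Back-substituting, 17*(29) + 123*(-4) = 1.
So 17*(29) ≡ 1 (mod 123); multiply by 19: k ≡ 551 (mod 123).
Smallest nonnegative: k = 551 mod 123 = 59.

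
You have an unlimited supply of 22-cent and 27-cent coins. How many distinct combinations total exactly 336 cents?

1

Need nonnegative integers with 22j + 27k = 336.
gcd(22, 27) = 1, and 22·(-11) + 27·(9) = 1.
So (j₀, k₀) = (-3696, 3024); general j = -3696 + 27t, k = 3024 - 22t.
j ≥ 0 ⇒ t ≥ 137; k ≥ 0 ⇒ t ≤ 137. That's 1 value of t.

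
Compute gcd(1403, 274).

1

gcd(1403, 274):
  1403 = 5·274 + 33
  274 = 8·33 + 10
  33 = 3·10 + 3
  10 = 3·3 + 1
  3 = 3·1
so gcd(1403, 274) = 1.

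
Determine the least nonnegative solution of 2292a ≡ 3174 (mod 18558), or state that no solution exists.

gcd(18558, 2292):
  18558 = 8×2292 + 222
  2292 = 10×222 + 72
  222 = 3×72 + 6
  72 = 12×6
so gcd(18558, 2292) = 6.
6 divides 3174, so solutions exist.
Back-substitute for Bézout coefficients:
  6 = 222 - 3×72
  ... = 2292×(-251) + 18558×(31)
So 2292×(-251) ≡ 6 (mod 18558); multiply by 529: a ≡ -132779 (mod 3093).
Smallest nonnegative: a = -132779 mod 3093 = 220.

220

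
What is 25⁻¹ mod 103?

33

gcd(103, 25) = 1  (103 = 4*25 + 3, 25 = 8*3 + 1, 3 = 3*1).
Back-substituting, 25*(33) + 103*(-8) = 1.
So 25*33 ≡ 1 (mod 103), and 33 mod 103 = 33.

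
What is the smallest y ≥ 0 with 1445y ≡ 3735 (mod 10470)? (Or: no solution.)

gcd(10470, 1445) = 5  (10470 = 7*1445 + 355, 1445 = 4*355 + 25, 355 = 14*25 + 5, 25 = 5*5).
5 divides 3735, so solutions exist.
Back-substituting, 1445*(-413) + 10470*(57) = 5.
So 1445*(-413) ≡ 5 (mod 10470); multiply by 747: y ≡ -308511 (mod 2094).
Smallest nonnegative: y = -308511 mod 2094 = 1401.

1401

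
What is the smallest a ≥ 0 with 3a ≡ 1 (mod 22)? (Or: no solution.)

gcd(22, 3) = 1.
1 divides 1, so solutions exist.
By Bézout, 3·(-7) + 22·(1) = 1.
So 3·(-7) ≡ 1 (mod 22); multiply by 1: a ≡ -7 (mod 22).
Smallest nonnegative: a = -7 mod 22 = 15.

15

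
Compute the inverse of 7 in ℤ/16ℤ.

gcd(16, 7) = 1.
By Bézout, 7×(7) + 16×(-3) = 1.
So 7×7 ≡ 1 (mod 16), and 7 mod 16 = 7.

7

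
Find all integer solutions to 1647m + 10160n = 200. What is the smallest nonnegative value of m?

8840

gcd(10160, 1647) = 1  (10160 = 6·1647 + 278, 1647 = 5·278 + 257, 278 = 1·257 + 21, 257 = 12·21 + 5, 21 = 4·5 + 1, 5 = 5·1).
1 divides 200, so solutions exist.
Back-substituting, 1647·(-1937) + 10160·(314) = 1.
Scale by 200/1 = 200: (m₀, n₀) = (-387400, 62800).
General solution: m = -387400 + 10160t, n = 62800 - 1647t for integer t.
m ≥ 0: smallest is -387400 mod 10160 = 8840 (at t = 39), with n = -1433.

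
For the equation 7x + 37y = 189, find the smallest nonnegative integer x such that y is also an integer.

gcd(37, 7):
  37 = 5·7 + 2
  7 = 3·2 + 1
  2 = 2·1
so gcd(37, 7) = 1.
1 divides 189, so solutions exist.
Back-substitute for Bézout coefficients:
  1 = 7 - 3·2
  ... = 7·(16) + 37·(-3)
Scale by 189/1 = 189: (x₀, y₀) = (3024, -567).
General solution: x = 3024 + 37t, y = -567 - 7t for integer t.
x ≥ 0: smallest is 3024 mod 37 = 27 (at t = -81), with y = 0.

27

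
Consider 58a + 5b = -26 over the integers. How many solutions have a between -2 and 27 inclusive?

6

gcd(58, 5):
  58 = 11·5 + 3
  5 = 1·3 + 2
  3 = 1·2 + 1
  2 = 2·1
so gcd(58, 5) = 1.
Back-substitute for Bézout coefficients:
  1 = 3 - 1·2
  ... = 58·(2) + 5·(-23)
Scale by -26: particular solution (-52, 598); reduce a mod 5: (3, -40).
General solution: a = 3 + 5t, b = -40 - 58t for integer t.
-2 ≤ 3 + 5t ≤ 27 gives t ∈ [-1, 4], which is 6 values.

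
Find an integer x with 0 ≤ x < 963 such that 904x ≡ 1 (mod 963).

457

gcd(963, 904) = 1  (963 = 1*904 + 59, 904 = 15*59 + 19, 59 = 3*19 + 2, 19 = 9*2 + 1, 2 = 2*1).
Back-substituting, 904*(457) + 963*(-429) = 1.
So 904*457 ≡ 1 (mod 963), and 457 mod 963 = 457.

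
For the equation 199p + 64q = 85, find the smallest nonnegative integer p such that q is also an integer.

3

gcd(199, 64):
  199 = 3×64 + 7
  64 = 9×7 + 1
  7 = 7×1
so gcd(199, 64) = 1.
1 divides 85, so solutions exist.
Back-substitute for Bézout coefficients:
  1 = 64 - 9×7
  ... = 199×(-9) + 64×(28)
Scale by 85/1 = 85: (p₀, q₀) = (-765, 2380).
General solution: p = -765 + 64t, q = 2380 - 199t for integer t.
p ≥ 0: smallest is -765 mod 64 = 3 (at t = 12), with q = -8.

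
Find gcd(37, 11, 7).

gcd(37, 11):
  37 = 3*11 + 4
  11 = 2*4 + 3
  4 = 1*3 + 1
  3 = 3*1
so gcd(37, 11) = 1.
gcd(1, 7) = 1.

1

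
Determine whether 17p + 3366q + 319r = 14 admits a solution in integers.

gcd(3366, 17) = 17  (3366 = 198·17).
gcd(17, 319) = 1.
1 divides 14, so integer solutions exist.

yes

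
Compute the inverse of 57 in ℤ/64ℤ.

gcd(64, 57) = 1  (64 = 1*57 + 7, 57 = 8*7 + 1, 7 = 7*1).
Back-substituting, 57*(9) + 64*(-8) = 1.
So 57*9 ≡ 1 (mod 64), and 9 mod 64 = 9.

9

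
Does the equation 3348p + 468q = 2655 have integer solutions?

gcd(3348, 468) = 36  (3348 = 7×468 + 72, 468 = 6×72 + 36, 72 = 2×36).
36 does not divide 2655 (remainder 27), so no integer solutions.

no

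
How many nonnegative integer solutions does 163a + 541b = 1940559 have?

22

gcd(541, 163) = 1.
By Bézout, 163·(156) + 541·(-47) = 1.
One solution: (375, 3474).
General: a = 375 + 541t, b = 3474 - 163t.
a ≥ 0 ⇒ t ≥ 0; b ≥ 0 ⇒ t ≤ 21. So t ∈ [0, 21]: 22 solutions.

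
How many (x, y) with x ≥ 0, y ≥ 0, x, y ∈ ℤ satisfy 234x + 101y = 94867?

4

gcd(234, 101) = 1  (234 = 2×101 + 32, 101 = 3×32 + 5, 32 = 6×5 + 2, 5 = 2×2 + 1, 2 = 2×1).
Back-substituting, 234×(-41) + 101×(95) = 1.
Scale by 94867: one solution is (-3889547, 9012365). Reduce x mod 101: (64, 791).
General: x = 64 + 101t, y = 791 - 234t.
x ≥ 0 ⇒ t ≥ 0; y ≥ 0 ⇒ t ≤ 3. So t ∈ [0, 3]: 4 solutions.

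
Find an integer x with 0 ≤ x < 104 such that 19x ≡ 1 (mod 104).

11

gcd(104, 19) = 1  (104 = 5×19 + 9, 19 = 2×9 + 1, 9 = 9×1).
Back-substituting, 19×(11) + 104×(-2) = 1.
So 19×11 ≡ 1 (mod 104), and 11 mod 104 = 11.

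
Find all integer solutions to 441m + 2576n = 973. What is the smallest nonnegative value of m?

341

gcd(2576, 441) = 7.
7 divides 973, so solutions exist.
By Bézout, 441·(111) + 2576·(-19) = 7.
Scale by 973/7 = 139: (m₀, n₀) = (15429, -2641).
General solution: m = 15429 + 368t, n = -2641 - 63t for integer t.
m ≥ 0: smallest is 15429 mod 368 = 341 (at t = -41), with n = -58.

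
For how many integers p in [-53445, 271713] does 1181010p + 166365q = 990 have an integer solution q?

gcd(1181010, 166365) = 15.
By Bézout, 1181010×(-1375) + 166365×(9761) = 15.
Particular solution: (9069, -64380).
General solution: p = 9069 + 11091t, q = -64380 - 78734t for integer t.
-53445 ≤ 9069 + 11091t ≤ 271713 gives t ∈ [-5, 23], which is 29 values.

29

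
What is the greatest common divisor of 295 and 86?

1

gcd(295, 86):
  295 = 3×86 + 37
  86 = 2×37 + 12
  37 = 3×12 + 1
  12 = 12×1
so gcd(295, 86) = 1.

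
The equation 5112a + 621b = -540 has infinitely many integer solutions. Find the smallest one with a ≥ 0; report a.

gcd(5112, 621):
  5112 = 8×621 + 144
  621 = 4×144 + 45
  144 = 3×45 + 9
  45 = 5×9
so gcd(5112, 621) = 9.
9 divides -540, so solutions exist.
Back-substitute for Bézout coefficients:
  9 = 144 - 3×45
  ... = 5112×(13) + 621×(-107)
Scale by -540/9 = -60: (a₀, b₀) = (-780, 6420).
General solution: a = -780 + 69t, b = 6420 - 568t for integer t.
a ≥ 0: smallest is -780 mod 69 = 48 (at t = 12), with b = -396.

48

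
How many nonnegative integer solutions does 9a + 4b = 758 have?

gcd(9, 4) = 1.
By Bézout, 9·(1) + 4·(-2) = 1.
One solution: (2, 185).
General: a = 2 + 4t, b = 185 - 9t.
a ≥ 0 ⇒ t ≥ 0; b ≥ 0 ⇒ t ≤ 20. So t ∈ [0, 20]: 21 solutions.

21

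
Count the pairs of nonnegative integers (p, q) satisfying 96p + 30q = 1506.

gcd(96, 30) = 6  (96 = 3*30 + 6, 30 = 5*6).
Back-substituting, 96*(1) + 30*(-3) = 6.
Scale by 251: one solution is (251, -753). Reduce p mod 5: (1, 47).
General: p = 1 + 5t, q = 47 - 16t.
p ≥ 0 ⇒ t ≥ 0; q ≥ 0 ⇒ t ≤ 2. So t ∈ [0, 2]: 3 solutions.

3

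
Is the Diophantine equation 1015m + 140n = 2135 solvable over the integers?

yes

gcd(1015, 140):
  1015 = 7·140 + 35
  140 = 4·35
so gcd(1015, 140) = 35.
35 divides 2135, so integer solutions exist.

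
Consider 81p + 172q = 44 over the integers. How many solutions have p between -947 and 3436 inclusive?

25

gcd(172, 81) = 1  (172 = 2×81 + 10, 81 = 8×10 + 1, 10 = 10×1).
Back-substituting, 81×(17) + 172×(-8) = 1.
Scale by 44: particular solution (748, -352); reduce p mod 172: (60, -28).
General solution: p = 60 + 172t, q = -28 - 81t for integer t.
-947 ≤ 60 + 172t ≤ 3436 gives t ∈ [-5, 19], which is 25 values.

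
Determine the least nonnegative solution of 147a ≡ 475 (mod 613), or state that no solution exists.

537

gcd(613, 147) = 1  (613 = 4·147 + 25, 147 = 5·25 + 22, 25 = 1·22 + 3, 22 = 7·3 + 1, 3 = 3·1).
1 divides 475, so solutions exist.
Back-substituting, 147·(196) + 613·(-47) = 1.
So 147·(196) ≡ 1 (mod 613); multiply by 475: a ≡ 93100 (mod 613).
Smallest nonnegative: a = 93100 mod 613 = 537.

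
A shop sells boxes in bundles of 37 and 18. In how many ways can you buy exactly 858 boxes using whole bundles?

Need nonnegative integers with 37j + 18k = 858.
gcd(37, 18) = 1, and 37·(1) + 18·(-2) = 1.
So (j₀, k₀) = (858, -1716); general j = 858 + 18t, k = -1716 - 37t.
j ≥ 0 ⇒ t ≥ -47; k ≥ 0 ⇒ t ≤ -47. That's 1 value of t.

1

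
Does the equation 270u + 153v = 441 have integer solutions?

gcd(270, 153):
  270 = 1·153 + 117
  153 = 1·117 + 36
  117 = 3·36 + 9
  36 = 4·9
so gcd(270, 153) = 9.
9 divides 441, so integer solutions exist.

yes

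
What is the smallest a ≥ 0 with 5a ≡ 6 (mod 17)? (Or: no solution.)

8

gcd(17, 5):
  17 = 3·5 + 2
  5 = 2·2 + 1
  2 = 2·1
so gcd(17, 5) = 1.
1 divides 6, so solutions exist.
Back-substitute for Bézout coefficients:
  1 = 5 - 2·2
  ... = 5·(7) + 17·(-2)
So 5·(7) ≡ 1 (mod 17); multiply by 6: a ≡ 42 (mod 17).
Smallest nonnegative: a = 42 mod 17 = 8.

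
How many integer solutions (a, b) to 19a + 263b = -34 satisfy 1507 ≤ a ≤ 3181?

gcd(263, 19) = 1  (263 = 13×19 + 16, 19 = 1×16 + 3, 16 = 5×3 + 1, 3 = 3×1).
Back-substituting, 19×(-83) + 263×(6) = 1.
Scale by -34: particular solution (2822, -204); reduce a mod 263: (192, -14).
General solution: a = 192 + 263t, b = -14 - 19t for integer t.
1507 ≤ 192 + 263t ≤ 3181 gives t ∈ [5, 11], which is 7 values.

7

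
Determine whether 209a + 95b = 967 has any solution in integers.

no

gcd(209, 95) = 19.
19 does not divide 967 (remainder 17), so no integer solutions.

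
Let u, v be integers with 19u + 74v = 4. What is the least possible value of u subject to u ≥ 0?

gcd(74, 19) = 1.
1 divides 4, so solutions exist.
By Bézout, 19·(-35) + 74·(9) = 1.
Scale by 4/1 = 4: (u₀, v₀) = (-140, 36).
General solution: u = -140 + 74t, v = 36 - 19t for integer t.
u ≥ 0: smallest is -140 mod 74 = 8 (at t = 2), with v = -2.

8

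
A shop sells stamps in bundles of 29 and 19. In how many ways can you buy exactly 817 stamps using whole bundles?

Need nonnegative integers with 29j + 19k = 817.
gcd(29, 19) = 1, and 29·(2) + 19·(-3) = 1.
So (j₀, k₀) = (1634, -2451); general j = 1634 + 19t, k = -2451 - 29t.
j ≥ 0 ⇒ t ≥ -86; k ≥ 0 ⇒ t ≤ -85. That's 2 values of t.

2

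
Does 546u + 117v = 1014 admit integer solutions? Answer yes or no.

gcd(546, 117) = 39.
39 divides 1014, so integer solutions exist.

yes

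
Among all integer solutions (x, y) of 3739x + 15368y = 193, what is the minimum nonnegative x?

gcd(15368, 3739):
  15368 = 4*3739 + 412
  3739 = 9*412 + 31
  412 = 13*31 + 9
  31 = 3*9 + 4
  9 = 2*4 + 1
  4 = 4*1
so gcd(15368, 3739) = 1.
1 divides 193, so solutions exist.
Back-substitute for Bézout coefficients:
  1 = 9 - 2*4
  ... = 3739*(-3469) + 15368*(844)
Scale by 193/1 = 193: (x₀, y₀) = (-669517, 162892).
General solution: x = -669517 + 15368t, y = 162892 - 3739t for integer t.
x ≥ 0: smallest is -669517 mod 15368 = 6675 (at t = 44), with y = -1624.

6675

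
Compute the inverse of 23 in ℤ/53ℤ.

gcd(53, 23) = 1.
By Bézout, 23×(-23) + 53×(10) = 1.
So 23×-23 ≡ 1 (mod 53), and -23 mod 53 = 30.

30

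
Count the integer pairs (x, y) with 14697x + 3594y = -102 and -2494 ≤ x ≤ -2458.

0

gcd(14697, 3594) = 3  (14697 = 4×3594 + 321, 3594 = 11×321 + 63, 321 = 5×63 + 6, 63 = 10×6 + 3, 6 = 2×3).
Back-substituting, 14697×(-571) + 3594×(2335) = 3.
Scale by -34: particular solution (19414, -79390); reduce x mod 1198: (246, -1006).
General solution: x = 246 + 1198t, y = -1006 - 4899t for integer t.
-2494 ≤ 246 + 1198t ≤ -2458 gives t ∈ [-2, -3], which is 0 values.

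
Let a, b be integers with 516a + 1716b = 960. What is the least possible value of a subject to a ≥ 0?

85

gcd(1716, 516) = 12.
12 divides 960, so solutions exist.
By Bézout, 516*(10) + 1716*(-3) = 12.
Scale by 960/12 = 80: (a₀, b₀) = (800, -240).
General solution: a = 800 + 143t, b = -240 - 43t for integer t.
a ≥ 0: smallest is 800 mod 143 = 85 (at t = -5), with b = -25.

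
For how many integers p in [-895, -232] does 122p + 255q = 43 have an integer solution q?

gcd(255, 122):
  255 = 2·122 + 11
  122 = 11·11 + 1
  11 = 11·1
so gcd(255, 122) = 1.
Back-substitute for Bézout coefficients:
  1 = 122 - 11·11
  ... = 122·(23) + 255·(-11)
Scale by 43: particular solution (989, -473); reduce p mod 255: (224, -107).
General solution: p = 224 + 255t, q = -107 - 122t for integer t.
-895 ≤ 224 + 255t ≤ -232 gives t ∈ [-4, -2], which is 3 values.

3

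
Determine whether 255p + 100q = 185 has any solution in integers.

gcd(255, 100):
  255 = 2*100 + 55
  100 = 1*55 + 45
  55 = 1*45 + 10
  45 = 4*10 + 5
  10 = 2*5
so gcd(255, 100) = 5.
5 divides 185, so integer solutions exist.

yes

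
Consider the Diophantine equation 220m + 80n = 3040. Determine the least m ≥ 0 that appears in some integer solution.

0

gcd(220, 80):
  220 = 2*80 + 60
  80 = 1*60 + 20
  60 = 3*20
so gcd(220, 80) = 20.
20 divides 3040, so solutions exist.
Back-substitute for Bézout coefficients:
  20 = 80 - 1*60
  ... = 220*(-1) + 80*(3)
Scale by 3040/20 = 152: (m₀, n₀) = (-152, 456).
General solution: m = -152 + 4t, n = 456 - 11t for integer t.
m ≥ 0: smallest is -152 mod 4 = 0 (at t = 38), with n = 38.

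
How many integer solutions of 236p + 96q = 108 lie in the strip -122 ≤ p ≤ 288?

17

gcd(236, 96):
  236 = 2*96 + 44
  96 = 2*44 + 8
  44 = 5*8 + 4
  8 = 2*4
so gcd(236, 96) = 4.
Back-substitute for Bézout coefficients:
  4 = 44 - 5*8
  ... = 236*(11) + 96*(-27)
Scale by 27: particular solution (297, -729); reduce p mod 24: (9, -21).
General solution: p = 9 + 24t, q = -21 - 59t for integer t.
-122 ≤ 9 + 24t ≤ 288 gives t ∈ [-5, 11], which is 17 values.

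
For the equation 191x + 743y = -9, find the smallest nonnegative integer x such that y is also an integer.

529

gcd(743, 191) = 1.
1 divides -9, so solutions exist.
By Bézout, 191·(354) + 743·(-91) = 1.
Scale by -9/1 = -9: (x₀, y₀) = (-3186, 819).
General solution: x = -3186 + 743t, y = 819 - 191t for integer t.
x ≥ 0: smallest is -3186 mod 743 = 529 (at t = 5), with y = -136.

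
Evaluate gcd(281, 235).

gcd(281, 235) = 1  (281 = 1×235 + 46, 235 = 5×46 + 5, 46 = 9×5 + 1, 5 = 5×1).

1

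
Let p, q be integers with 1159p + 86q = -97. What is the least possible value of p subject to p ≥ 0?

27

gcd(1159, 86):
  1159 = 13*86 + 41
  86 = 2*41 + 4
  41 = 10*4 + 1
  4 = 4*1
so gcd(1159, 86) = 1.
1 divides -97, so solutions exist.
Back-substitute for Bézout coefficients:
  1 = 41 - 10*4
  ... = 1159*(21) + 86*(-283)
Scale by -97/1 = -97: (p₀, q₀) = (-2037, 27451).
General solution: p = -2037 + 86t, q = 27451 - 1159t for integer t.
p ≥ 0: smallest is -2037 mod 86 = 27 (at t = 24), with q = -365.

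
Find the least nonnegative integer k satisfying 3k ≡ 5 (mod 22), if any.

gcd(22, 3):
  22 = 7×3 + 1
  3 = 3×1
so gcd(22, 3) = 1.
1 divides 5, so solutions exist.
Back-substitute for Bézout coefficients:
  1 = 22 - 7×3
  ... = 3×(-7) + 22×(1)
So 3×(-7) ≡ 1 (mod 22); multiply by 5: k ≡ -35 (mod 22).
Smallest nonnegative: k = -35 mod 22 = 9.

9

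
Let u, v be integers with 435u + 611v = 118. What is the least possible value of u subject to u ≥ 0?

gcd(611, 435) = 1.
1 divides 118, so solutions exist.
By Bézout, 435×(-184) + 611×(131) = 1.
Scale by 118/1 = 118: (u₀, v₀) = (-21712, 15458).
General solution: u = -21712 + 611t, v = 15458 - 435t for integer t.
u ≥ 0: smallest is -21712 mod 611 = 284 (at t = 36), with v = -202.

284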